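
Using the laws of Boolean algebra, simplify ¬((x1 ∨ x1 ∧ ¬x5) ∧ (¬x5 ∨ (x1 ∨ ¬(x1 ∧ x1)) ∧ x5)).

¬((x1 ∨ x1 ∧ ¬x5) ∧ (¬x5 ∨ (x1 ∨ ¬(x1 ∧ x1)) ∧ x5))
= ¬((x1 ∨ x1 ∧ ¬x5) ∧ (¬x5 ∨ (x1 ∨ ¬x1) ∧ x5))
= ¬(x1 ∧ (¬x5 ∨ (x1 ∨ ¬x1) ∧ x5))
= ¬(x1 ∧ (¬x5 ∨ x5))
= ¬x1

¬x1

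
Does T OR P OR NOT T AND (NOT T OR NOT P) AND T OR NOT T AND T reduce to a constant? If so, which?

no

T OR P OR NOT T AND (NOT T OR NOT P) AND T OR NOT T AND T
= T OR P OR NOT T AND T OR NOT T AND T
= T OR P OR NOT T AND T
= T OR P
This depends on P, T, so it is not a constant.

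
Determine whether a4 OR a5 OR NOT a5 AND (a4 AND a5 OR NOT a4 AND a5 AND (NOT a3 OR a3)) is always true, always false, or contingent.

a4 OR a5 OR NOT a5 AND (a4 AND a5 OR NOT a4 AND a5 AND (NOT a3 OR a3))
= a4 OR a5 OR NOT a5 AND (a4 AND a5 OR NOT a4 AND a5)   — complement / identity
= a4 OR a5 OR NOT a5 AND a5   — distribution
= a4 OR a5   — complement / identity
This depends on a4, a5, so it is not a constant.

contingent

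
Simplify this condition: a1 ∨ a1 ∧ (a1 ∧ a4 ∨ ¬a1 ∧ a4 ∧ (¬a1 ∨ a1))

a1 ∨ a1 ∧ (a1 ∧ a4 ∨ ¬a1 ∧ a4 ∧ (¬a1 ∨ a1))
= a1 ∨ a1 ∧ (a1 ∧ a4 ∨ ¬a1 ∧ a4)   — complement / identity
= a1 ∨ a1 ∧ a4   — distribution
= a1   — absorption

a1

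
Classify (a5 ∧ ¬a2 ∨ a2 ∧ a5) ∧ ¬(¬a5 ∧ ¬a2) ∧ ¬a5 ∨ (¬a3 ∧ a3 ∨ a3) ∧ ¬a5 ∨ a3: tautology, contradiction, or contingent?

contingent

(a5 ∧ ¬a2 ∨ a2 ∧ a5) ∧ ¬(¬a5 ∧ ¬a2) ∧ ¬a5 ∨ (¬a3 ∧ a3 ∨ a3) ∧ ¬a5 ∨ a3
= a5 ∧ ¬(¬a5 ∧ ¬a2) ∧ ¬a5 ∨ (¬a3 ∧ a3 ∨ a3) ∧ ¬a5 ∨ a3   (distribution)
= a5 ∧ (a5 ∨ a2) ∧ ¬a5 ∨ (¬a3 ∧ a3 ∨ a3) ∧ ¬a5 ∨ a3   (De Morgan)
= a5 ∧ (a5 ∨ a2) ∧ ¬a5 ∨ a3 ∧ ¬a5 ∨ a3   (complement / identity)
= a5 ∧ ¬a5 ∨ a3 ∧ ¬a5 ∨ a3   (absorption)
= a5 ∧ ¬a5 ∨ a3   (absorption)
= a3   (complement / identity)
This depends on a3, so it is not a constant.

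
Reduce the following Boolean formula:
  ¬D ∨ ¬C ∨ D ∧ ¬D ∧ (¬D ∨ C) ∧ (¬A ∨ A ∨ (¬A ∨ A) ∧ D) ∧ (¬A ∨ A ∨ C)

¬D ∨ ¬C ∨ D ∧ ¬D ∧ (¬D ∨ C) ∧ (¬A ∨ A ∨ (¬A ∨ A) ∧ D) ∧ (¬A ∨ A ∨ C)
= ¬D ∨ ¬C ∨ D ∧ ¬D ∧ (¬D ∨ C) ∧ (¬A ∨ A) ∧ (¬A ∨ A ∨ C)   (absorption)
= ¬D ∨ ¬C ∨ D ∧ ¬D ∧ (¬D ∨ C) ∧ (¬A ∨ A)   (absorption)
= ¬D ∨ ¬C ∨ D ∧ ¬D ∧ (¬A ∨ A)   (absorption)
= ¬D ∨ ¬C ∨ D ∧ ¬D   (complement / identity)
= ¬D ∨ ¬C   (complement / identity)

¬D ∨ ¬C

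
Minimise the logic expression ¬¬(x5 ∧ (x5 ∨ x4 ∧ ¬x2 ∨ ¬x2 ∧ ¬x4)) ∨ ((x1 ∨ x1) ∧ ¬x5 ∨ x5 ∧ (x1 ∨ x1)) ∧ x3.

x5 ∨ x1 ∧ x3

¬¬(x5 ∧ (x5 ∨ x4 ∧ ¬x2 ∨ ¬x2 ∧ ¬x4)) ∨ ((x1 ∨ x1) ∧ ¬x5 ∨ x5 ∧ (x1 ∨ x1)) ∧ x3
= x5 ∧ (x5 ∨ x4 ∧ ¬x2 ∨ ¬x2 ∧ ¬x4) ∨ ((x1 ∨ x1) ∧ ¬x5 ∨ x5 ∧ (x1 ∨ x1)) ∧ x3   (double negation)
= x5 ∧ (x5 ∨ ¬x2) ∨ ((x1 ∨ x1) ∧ ¬x5 ∨ x5 ∧ (x1 ∨ x1)) ∧ x3   (distribution)
= x5 ∨ ((x1 ∨ x1) ∧ ¬x5 ∨ x5 ∧ (x1 ∨ x1)) ∧ x3   (absorption)
= x5 ∨ (x1 ∨ x1) ∧ x3   (distribution)
= x5 ∨ x1 ∧ x3   (idempotence)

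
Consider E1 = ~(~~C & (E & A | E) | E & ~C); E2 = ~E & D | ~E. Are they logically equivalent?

E1: ~(~~C & (E & A | E) | E & ~C)
    = ~(~~C & E | E & ~C)   (absorption)
    = ~(C & E | E & ~C)   (double negation)
    = ~E   (distribution)
E2: ~E & D | ~E
    = ~E   (absorption)
Both reduce to ~E, so they are equivalent.

Yes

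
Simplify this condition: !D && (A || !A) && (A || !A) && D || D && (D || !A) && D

D

!D && (A || !A) && (A || !A) && D || D && (D || !A) && D
= !D && (A && A || !A) && D || D && (D || !A) && D
= !D && (A && A || !A) && D || D && D
= !D && (A || !A) && D || D && D
= !D && D || D && D
= D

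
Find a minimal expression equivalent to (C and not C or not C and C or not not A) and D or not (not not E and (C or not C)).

(C and not C or not C and C or not not A) and D or not (not not E and (C or not C))
= (C and not C or not C and C or A) and D or not (not not E and (C or not C))   — double negation
= (not C and C or A) and D or not (not not E and (C or not C))   — complement / identity
= (not C and C or A) and D or not not not E   — complement / identity
= A and D or not not not E   — complement / identity
= A and D or not E   — double negation

A and D or not E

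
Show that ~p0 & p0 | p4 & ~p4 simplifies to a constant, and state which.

~p0 & p0 | p4 & ~p4
= ~p0 & p0
= 0

0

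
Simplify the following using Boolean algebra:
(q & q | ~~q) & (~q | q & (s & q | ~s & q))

q

(q & q | ~~q) & (~q | q & (s & q | ~s & q))
= (q & q | q) & (~q | q & (s & q | ~s & q))
= (q & q | q) & (~q | q & q)
= q & ~q | q & q
= q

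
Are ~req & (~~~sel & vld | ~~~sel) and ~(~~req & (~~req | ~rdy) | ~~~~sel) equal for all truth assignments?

Yes

E1: ~req & (~~~sel & vld | ~~~sel)
    = ~req & ~~~sel   — absorption
    = ~req & ~sel   — double negation
E2: ~(~~req & (~~req | ~rdy) | ~~~~sel)
    = ~(~~req | ~~~~sel)   — absorption
    = ~(~~req | ~~sel)   — double negation
    = ~req & ~sel   — De Morgan
Both reduce to ~req & ~sel, so they are equivalent.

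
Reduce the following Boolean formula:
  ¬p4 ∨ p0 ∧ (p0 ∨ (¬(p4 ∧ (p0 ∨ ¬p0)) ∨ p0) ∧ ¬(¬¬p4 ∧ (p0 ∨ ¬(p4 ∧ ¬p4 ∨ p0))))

¬p4 ∨ p0 ∧ (p0 ∨ (¬(p4 ∧ (p0 ∨ ¬p0)) ∨ p0) ∧ ¬(¬¬p4 ∧ (p0 ∨ ¬(p4 ∧ ¬p4 ∨ p0))))
= ¬p4 ∨ p0 ∧ (p0 ∨ (¬(p4 ∧ (p0 ∨ ¬p0)) ∨ p0) ∧ ¬(¬¬p4 ∧ (p0 ∨ ¬p0)))   (complement / identity)
= ¬p4 ∨ p0 ∧ (p0 ∨ (¬(p4 ∧ (p0 ∨ ¬p0)) ∨ p0) ∧ ¬(p4 ∧ (p0 ∨ ¬p0)))   (double negation)
= ¬p4 ∨ p0 ∧ (p0 ∨ ¬(p4 ∧ (p0 ∨ ¬p0)))   (absorption)
= ¬p4 ∨ p0 ∧ (p0 ∨ ¬p4)   (complement / identity)
= ¬p4 ∨ p0   (absorption)

¬p4 ∨ p0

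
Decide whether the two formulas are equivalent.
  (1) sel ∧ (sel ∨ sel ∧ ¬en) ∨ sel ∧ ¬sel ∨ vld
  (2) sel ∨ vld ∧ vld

E1: sel ∧ (sel ∨ sel ∧ ¬en) ∨ sel ∧ ¬sel ∨ vld
    = sel ∧ sel ∨ sel ∧ ¬sel ∨ vld   (absorption)
    = sel ∨ vld   (distribution)
E2: sel ∨ vld ∧ vld
    = sel ∨ vld   (idempotence)
Both reduce to sel ∨ vld, so they are equivalent.

Yes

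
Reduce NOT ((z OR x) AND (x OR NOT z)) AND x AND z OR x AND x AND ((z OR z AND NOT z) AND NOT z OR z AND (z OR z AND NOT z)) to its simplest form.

NOT ((z OR x) AND (x OR NOT z)) AND x AND z OR x AND x AND ((z OR z AND NOT z) AND NOT z OR z AND (z OR z AND NOT z))
= NOT ((z OR x) AND (x OR NOT z)) AND x AND z OR x AND x AND (z OR z AND NOT z)   — distribution
= NOT (z AND NOT z OR x) AND x AND z OR x AND x AND (z OR z AND NOT z)   — distribution
= NOT (z AND NOT z OR x) AND x AND z OR x AND x AND z   — complement / identity
= NOT x AND x AND z OR x AND x AND z   — complement / identity
= x AND z   — distribution

x AND z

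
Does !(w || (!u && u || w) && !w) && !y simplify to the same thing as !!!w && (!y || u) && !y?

Yes

E1: !(w || (!u && u || w) && !w) && !y
    = !(w || w && !w) && !y   (complement / identity)
    = !w && !y   (complement / identity)
E2: !!!w && (!y || u) && !y
    = !w && (!y || u) && !y   (double negation)
    = !w && !y   (absorption)
Both reduce to !w && !y, so they are equivalent.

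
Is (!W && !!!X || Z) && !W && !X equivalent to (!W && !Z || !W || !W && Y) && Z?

No

E1: (!W && !!!X || Z) && !W && !X
    = (!W && !X || Z) && !W && !X
    = !W && !X
E2: (!W && !Z || !W || !W && Y) && Z
    = (!W && !Z || !W) && Z
    = !W && Z
These differ: at W=0, X=0, Y=1, Z=0, E1 = 1 but E2 = 0.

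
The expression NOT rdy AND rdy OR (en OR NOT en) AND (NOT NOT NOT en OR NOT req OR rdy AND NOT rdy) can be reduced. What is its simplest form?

NOT en OR NOT req

NOT rdy AND rdy OR (en OR NOT en) AND (NOT NOT NOT en OR NOT req OR rdy AND NOT rdy)
= NOT rdy AND rdy OR (en OR NOT en) AND (NOT en OR NOT req OR rdy AND NOT rdy)   (double negation)
= NOT rdy AND rdy OR NOT en OR NOT req OR rdy AND NOT rdy   (complement / identity)
= NOT en OR NOT req OR rdy AND NOT rdy   (complement / identity)
= NOT en OR NOT req   (complement / identity)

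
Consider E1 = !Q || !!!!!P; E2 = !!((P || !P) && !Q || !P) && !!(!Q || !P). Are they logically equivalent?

E1: !Q || !!!!!P
    = !Q || !!!P   — double negation
    = !Q || !P   — double negation
E2: !!((P || !P) && !Q || !P) && !!(!Q || !P)
    = !!(!Q || !P) && !!(!Q || !P)   — complement / identity
    = !!(!Q || !P)   — idempotence
    = !Q || !P   — double negation
Both reduce to !Q || !P, so they are equivalent.

Yes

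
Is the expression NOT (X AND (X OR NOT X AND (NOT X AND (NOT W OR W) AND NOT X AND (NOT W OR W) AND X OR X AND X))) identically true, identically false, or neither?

neither

NOT (X AND (X OR NOT X AND (NOT X AND (NOT W OR W) AND NOT X AND (NOT W OR W) AND X OR X AND X)))
= NOT (X AND (X OR NOT X AND (NOT X AND (NOT W OR W) AND X OR X AND X)))
= NOT (X AND (X OR NOT X AND (NOT X AND X OR X AND X)))
= NOT (X AND (X OR NOT X AND X))
= NOT (X AND X)
= NOT X
This depends on X, so it is not a constant.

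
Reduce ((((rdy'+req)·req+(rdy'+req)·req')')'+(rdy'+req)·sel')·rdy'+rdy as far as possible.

1

((((rdy'+req)·req+(rdy'+req)·req')')'+(rdy'+req)·sel')·rdy'+rdy
= ((rdy'+req)·req+(rdy'+req)·req'+(rdy'+req)·sel')·rdy'+rdy   (double negation)
= (rdy'+req+(rdy'+req)·sel')·rdy'+rdy   (distribution)
= (rdy'+req)·rdy'+rdy   (absorption)
= rdy'+rdy   (absorption)
= 1   (complement)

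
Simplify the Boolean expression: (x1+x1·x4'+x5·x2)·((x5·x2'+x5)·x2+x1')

(x1+x1·x4'+x5·x2)·((x5·x2'+x5)·x2+x1')
= (x1+x1·x4'+x5·x2)·(x5·x2+x1')   (absorption)
= (x1+x5·x2)·(x5·x2+x1')   (absorption)
= x1·x1'+x5·x2   (distribution)
= x5·x2   (complement / identity)

x5·x2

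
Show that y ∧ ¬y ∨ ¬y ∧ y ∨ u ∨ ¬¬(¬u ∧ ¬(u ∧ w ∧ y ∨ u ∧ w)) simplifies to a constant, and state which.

True

y ∧ ¬y ∨ ¬y ∧ y ∨ u ∨ ¬¬(¬u ∧ ¬(u ∧ w ∧ y ∨ u ∧ w))
= y ∧ ¬y ∨ ¬y ∧ y ∨ u ∨ ¬(u ∨ u ∧ w ∧ y ∨ u ∧ w)
= ¬y ∧ y ∨ u ∨ ¬(u ∨ u ∧ w ∧ y ∨ u ∧ w)
= u ∨ ¬(u ∨ u ∧ w ∧ y ∨ u ∧ w)
= u ∨ ¬(u ∨ u ∧ w)
= u ∨ ¬u
= True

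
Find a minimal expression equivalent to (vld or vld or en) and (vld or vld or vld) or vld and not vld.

vld

(vld or vld or en) and (vld or vld or vld) or vld and not vld
= (vld or vld or en) and (vld or vld or vld)
= (vld or vld or en) and (vld or vld)
= vld or vld
= vld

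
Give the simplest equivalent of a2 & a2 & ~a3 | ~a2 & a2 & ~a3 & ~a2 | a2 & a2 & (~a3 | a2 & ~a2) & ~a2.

a2 & ~a3

a2 & a2 & ~a3 | ~a2 & a2 & ~a3 & ~a2 | a2 & a2 & (~a3 | a2 & ~a2) & ~a2
= a2 & a2 & ~a3 | ~a2 & a2 & ~a3 & ~a2 | a2 & a2 & ~a3 & ~a2   (complement / identity)
= a2 & a2 & ~a3 | a2 & ~a3 & ~a2   (distribution)
= a2 & ~a3   (distribution)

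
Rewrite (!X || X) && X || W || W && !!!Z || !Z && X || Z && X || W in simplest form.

(!X || X) && X || W || W && !!!Z || !Z && X || Z && X || W
= (!X || X) && X || W || W && !Z || !Z && X || Z && X || W   — double negation
= (!X || X) && X || W || W && !Z || X || W   — distribution
= X || W || W && !Z || X || W   — complement / identity
= X || W || X || W   — absorption
= X || W   — idempotence

X || W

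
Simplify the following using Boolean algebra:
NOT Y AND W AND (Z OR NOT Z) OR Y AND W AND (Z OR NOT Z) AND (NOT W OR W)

W

NOT Y AND W AND (Z OR NOT Z) OR Y AND W AND (Z OR NOT Z) AND (NOT W OR W)
= NOT Y AND W AND (Z OR NOT Z) OR Y AND W AND (Z OR NOT Z)   — complement / identity
= W AND (Z OR NOT Z)   — distribution
= W   — complement / identity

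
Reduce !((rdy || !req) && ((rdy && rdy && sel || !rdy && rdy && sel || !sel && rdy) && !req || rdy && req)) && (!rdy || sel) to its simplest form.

!((rdy || !req) && ((rdy && rdy && sel || !rdy && rdy && sel || !sel && rdy) && !req || rdy && req)) && (!rdy || sel)
= !((rdy || !req) && ((rdy && sel || !sel && rdy) && !req || rdy && req)) && (!rdy || sel)   — distribution
= !((rdy || !req) && (rdy && !req || rdy && req)) && (!rdy || sel)   — distribution
= !((rdy || !req) && rdy) && (!rdy || sel)   — distribution
= !rdy && (!rdy || sel)   — absorption
= !rdy   — absorption

!rdy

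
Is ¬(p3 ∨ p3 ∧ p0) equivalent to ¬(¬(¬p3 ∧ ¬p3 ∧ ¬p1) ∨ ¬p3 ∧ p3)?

E1: ¬(p3 ∨ p3 ∧ p0)
    = ¬p3   — absorption
E2: ¬(¬(¬p3 ∧ ¬p3 ∧ ¬p1) ∨ ¬p3 ∧ p3)
    = ¬¬(¬p3 ∧ ¬p3 ∧ ¬p1)   — complement / identity
    = ¬¬(¬p3 ∧ ¬p1)   — idempotence
    = ¬p3 ∧ ¬p1   — double negation
These differ: at p0=0, p1=1, p3=0, E1 = 1 but E2 = 0.

No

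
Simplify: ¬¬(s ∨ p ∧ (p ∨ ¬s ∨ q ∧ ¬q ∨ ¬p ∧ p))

¬¬(s ∨ p ∧ (p ∨ ¬s ∨ q ∧ ¬q ∨ ¬p ∧ p))
= ¬¬(s ∨ p ∧ (p ∨ ¬s ∨ q ∧ ¬q))   (complement / identity)
= ¬¬(s ∨ p ∧ (p ∨ ¬s))   (complement / identity)
= ¬¬(s ∨ p)   (absorption)
= s ∨ p   (double negation)

s ∨ p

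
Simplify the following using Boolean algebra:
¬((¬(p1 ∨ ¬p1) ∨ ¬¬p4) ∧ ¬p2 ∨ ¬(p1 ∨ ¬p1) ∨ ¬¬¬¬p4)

¬((¬(p1 ∨ ¬p1) ∨ ¬¬p4) ∧ ¬p2 ∨ ¬(p1 ∨ ¬p1) ∨ ¬¬¬¬p4)
= ¬((¬(p1 ∨ ¬p1) ∨ ¬¬p4) ∧ ¬p2 ∨ ¬(p1 ∨ ¬p1) ∨ ¬¬p4)
= ¬(¬(p1 ∨ ¬p1) ∨ ¬¬p4)
= (p1 ∨ ¬p1) ∧ ¬p4
= ¬p4

¬p4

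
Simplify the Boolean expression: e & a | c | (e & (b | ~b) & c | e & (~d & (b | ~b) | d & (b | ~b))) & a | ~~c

e & a | c

e & a | c | (e & (b | ~b) & c | e & (~d & (b | ~b) | d & (b | ~b))) & a | ~~c
= e & a | c | (e & (b | ~b) & c | e & (b | ~b)) & a | ~~c   [distribution]
= e & a | c | e & (b | ~b) & a | ~~c   [absorption]
= e & a | c | e & a | ~~c   [complement / identity]
= e & a | c | e & a | c   [double negation]
= e & a | c   [idempotence]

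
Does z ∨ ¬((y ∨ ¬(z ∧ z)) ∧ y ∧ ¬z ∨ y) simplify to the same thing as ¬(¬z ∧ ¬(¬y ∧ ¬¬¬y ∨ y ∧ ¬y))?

E1: z ∨ ¬((y ∨ ¬(z ∧ z)) ∧ y ∧ ¬z ∨ y)
    = z ∨ ¬((y ∨ ¬z) ∧ y ∧ ¬z ∨ y)   — idempotence
    = z ∨ ¬(y ∧ ¬z ∨ y)   — absorption
    = z ∨ ¬y   — absorption
E2: ¬(¬z ∧ ¬(¬y ∧ ¬¬¬y ∨ y ∧ ¬y))
    = ¬(¬z ∧ ¬(¬y ∧ ¬y ∨ y ∧ ¬y))   — double negation
    = ¬(¬z ∧ ¬¬y)   — distribution
    = z ∨ ¬y   — De Morgan
Both reduce to z ∨ ¬y, so they are equivalent.

Yes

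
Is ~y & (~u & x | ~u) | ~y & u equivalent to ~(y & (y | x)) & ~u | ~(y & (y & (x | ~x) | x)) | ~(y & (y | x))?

Yes

E1: ~y & (~u & x | ~u) | ~y & u
    = ~y & ~u | ~y & u   — absorption
    = ~y   — distribution
E2: ~(y & (y | x)) & ~u | ~(y & (y & (x | ~x) | x)) | ~(y & (y | x))
    = ~(y & (y | x)) & ~u | ~(y & (y | x)) | ~(y & (y | x))   — complement / identity
    = ~(y & (y | x)) | ~(y & (y | x))   — absorption
    = ~(y & (y | x))   — idempotence
    = ~y   — absorption
Both reduce to ~y, so they are equivalent.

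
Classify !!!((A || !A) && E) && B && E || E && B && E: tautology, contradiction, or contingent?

contingent

!!!((A || !A) && E) && B && E || E && B && E
= !((A || !A) && E) && B && E || E && B && E   — double negation
= !E && B && E || E && B && E   — complement / identity
= B && E   — distribution
This depends on B, E, so it is not a constant.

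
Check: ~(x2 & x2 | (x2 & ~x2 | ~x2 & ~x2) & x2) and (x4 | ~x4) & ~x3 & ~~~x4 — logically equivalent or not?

No

E1: ~(x2 & x2 | (x2 & ~x2 | ~x2 & ~x2) & x2)
    = ~(x2 & x2 | ~x2 & x2)   — distribution
    = ~x2   — distribution
E2: (x4 | ~x4) & ~x3 & ~~~x4
    = ~x3 & ~~~x4   — complement / identity
    = ~x3 & ~x4   — double negation
These differ: at x2=0, x3=1, x4=0, E1 = 1 but E2 = 0.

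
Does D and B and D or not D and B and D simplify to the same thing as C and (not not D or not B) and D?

E1: D and B and D or not D and B and D
    = B and D   — distribution
E2: C and (not not D or not B) and D
    = C and (D or not B) and D   — double negation
    = C and D   — absorption
These differ: at B=1, C=0, D=1, E1 = 1 but E2 = 0.

No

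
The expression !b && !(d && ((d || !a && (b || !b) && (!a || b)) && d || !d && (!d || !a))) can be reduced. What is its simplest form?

!b && !(d && ((d || !a && (b || !b) && (!a || b)) && d || !d && (!d || !a)))
= !b && !(d && ((d || !a && (!a || b)) && d || !d && (!d || !a)))   [complement / identity]
= !b && !(d && ((d || !a) && d || !d && (!d || !a)))   [absorption]
= !b && !(d && ((d || !a) && d || !d))   [absorption]
= !b && !(d && (d || !d))   [absorption]
= !b && !d   [complement / identity]

!b && !d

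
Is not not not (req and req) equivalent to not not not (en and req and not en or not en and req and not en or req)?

E1: not not not (req and req)
    = not (req and req)   — double negation
    = not req   — idempotence
E2: not not not (en and req and not en or not en and req and not en or req)
    = not not not (req and not en or req)   — distribution
    = not (req and not en or req)   — double negation
    = not req   — absorption
Both reduce to not req, so they are equivalent.

Yes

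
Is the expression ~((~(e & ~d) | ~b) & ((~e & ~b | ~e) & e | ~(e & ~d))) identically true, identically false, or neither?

neither

~((~(e & ~d) | ~b) & ((~e & ~b | ~e) & e | ~(e & ~d)))
= ~((~(e & ~d) | ~b) & (~e & e | ~(e & ~d)))   (absorption)
= ~((~(e & ~d) | ~b) & ~(e & ~d))   (complement / identity)
= ~~(e & ~d)   (absorption)
= e & ~d   (double negation)
This depends on d, e, so it is not a constant.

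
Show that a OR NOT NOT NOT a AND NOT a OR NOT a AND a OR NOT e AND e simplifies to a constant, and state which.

TRUE

a OR NOT NOT NOT a AND NOT a OR NOT a AND a OR NOT e AND e
= a OR NOT a AND NOT a OR NOT a AND a OR NOT e AND e
= a OR NOT a OR NOT e AND e
= a OR NOT a
= TRUE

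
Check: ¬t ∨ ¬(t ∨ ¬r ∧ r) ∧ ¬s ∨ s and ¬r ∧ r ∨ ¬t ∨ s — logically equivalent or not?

Yes

E1: ¬t ∨ ¬(t ∨ ¬r ∧ r) ∧ ¬s ∨ s
    = ¬t ∨ ¬t ∧ ¬s ∨ s   [complement / identity]
    = ¬t ∨ s   [absorption]
E2: ¬r ∧ r ∨ ¬t ∨ s
    = ¬t ∨ s   [complement / identity]
Both reduce to ¬t ∨ s, so they are equivalent.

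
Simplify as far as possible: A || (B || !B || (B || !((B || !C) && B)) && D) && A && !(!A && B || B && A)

A || (B || !B || (B || !((B || !C) && B)) && D) && A && !(!A && B || B && A)
= A || (B || !B || (B || !((B || !C) && B)) && D) && A && !B   [distribution]
= A || (B || !B || (B || !B) && D) && A && !B   [absorption]
= A || (B || !B) && A && !B   [absorption]
= A || A && !B   [complement / identity]
= A   [absorption]

A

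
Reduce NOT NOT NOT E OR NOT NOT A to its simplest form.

NOT E OR A

NOT NOT NOT E OR NOT NOT A
= NOT E OR NOT NOT A   — double negation
= NOT E OR A   — double negation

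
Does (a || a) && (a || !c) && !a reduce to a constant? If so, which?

yes, False

(a || a) && (a || !c) && !a
= (a || a && !c) && !a   (distribution)
= a && !a   (absorption)
= false   (complement)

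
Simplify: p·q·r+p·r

p·q·r+p·r
= (p·q+p)·r   (distribution)
= p·r   (absorption)

p·r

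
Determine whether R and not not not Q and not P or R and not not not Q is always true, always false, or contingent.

R and not not not Q and not P or R and not not not Q
= R and not not not Q   — absorption
= R and not Q   — double negation
This depends on Q, R, so it is not a constant.

contingent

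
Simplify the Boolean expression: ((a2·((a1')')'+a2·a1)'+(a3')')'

((a2·((a1')')'+a2·a1)'+(a3')')'
= ((a2·a1'+a2·a1)'+(a3')')'
= (a2'+(a3')')'
= a2·a3'

a2·a3'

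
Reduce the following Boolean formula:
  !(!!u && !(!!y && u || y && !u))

!u || y

!(!!u && !(!!y && u || y && !u))
= !u || !!y && u || y && !u   (De Morgan)
= !u || y && u || y && !u   (double negation)
= !u || y   (distribution)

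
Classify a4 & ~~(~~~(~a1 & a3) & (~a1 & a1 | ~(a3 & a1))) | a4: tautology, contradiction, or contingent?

a4 & ~~(~~~(~a1 & a3) & (~a1 & a1 | ~(a3 & a1))) | a4
= a4 & ~~(~(~a1 & a3) & (~a1 & a1 | ~(a3 & a1))) | a4   — double negation
= a4 & ~~(~(~a1 & a3) & ~(a3 & a1)) | a4   — complement / identity
= a4 & ~(~a1 & a3 | a3 & a1) | a4   — De Morgan
= a4 & ~a3 | a4   — distribution
= a4   — absorption
This depends on a4, so it is not a constant.

contingent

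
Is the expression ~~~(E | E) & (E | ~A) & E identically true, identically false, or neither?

identically false

~~~(E | E) & (E | ~A) & E
= ~~~(E | E) & E   [absorption]
= ~(E | E) & E   [double negation]
= ~E & E   [idempotence]
= 0   [complement]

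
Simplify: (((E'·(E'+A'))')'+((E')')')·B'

(((E'·(E'+A'))')'+((E')')')·B'
= (((E')')'+((E')')')·B'   [absorption]
= ((E')')'·B'   [idempotence]
= E'·B'   [double negation]

E'·B'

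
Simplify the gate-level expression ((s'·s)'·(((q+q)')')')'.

((s'·s)'·(((q+q)')')')'
= ((s'·s)'·((q')')')'
= ((s'·s)'·q')'
= s'·s+q
= q

q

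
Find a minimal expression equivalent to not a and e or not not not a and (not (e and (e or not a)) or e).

not a and e or not not not a and (not (e and (e or not a)) or e)
= not a and e or not not not a and (not e or e)   — absorption
= not a and e or not not not a   — complement / identity
= not a and e or not a   — double negation
= not a   — absorption

not a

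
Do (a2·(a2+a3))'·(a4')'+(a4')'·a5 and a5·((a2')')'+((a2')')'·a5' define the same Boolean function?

E1: (a2·(a2+a3))'·(a4')'+(a4')'·a5
    = ((a2·(a2+a3))'+a5)·(a4')'   (distribution)
    = (a2'+a5)·(a4')'   (absorption)
    = (a2'+a5)·a4   (double negation)
E2: a5·((a2')')'+((a2')')'·a5'
    = ((a2')')'   (distribution)
    = a2'   (double negation)
These differ: at a2=0, a3=0, a4=0, a5=1, E1 = 0 but E2 = 1.

No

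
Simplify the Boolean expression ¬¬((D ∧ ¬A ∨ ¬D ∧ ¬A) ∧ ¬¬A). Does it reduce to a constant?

False

¬¬((D ∧ ¬A ∨ ¬D ∧ ¬A) ∧ ¬¬A)
= ¬¬((D ∧ ¬A ∨ ¬D ∧ ¬A) ∧ A)
= ¬¬(¬A ∧ A)
= ¬A ∧ A
= False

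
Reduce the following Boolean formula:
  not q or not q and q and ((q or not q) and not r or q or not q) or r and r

not q or r

not q or not q and q and ((q or not q) and not r or q or not q) or r and r
= not q or not q and q and (q or not q) or r and r   (absorption)
= not q or not q and q or r and r   (complement / identity)
= not q or not q and q or r   (idempotence)
= not q or r   (complement / identity)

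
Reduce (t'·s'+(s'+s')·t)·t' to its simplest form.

(t'·s'+(s'+s')·t)·t'
= (t'·s'+s'·t)·t'   (idempotence)
= s'·t'   (distribution)

s'·t'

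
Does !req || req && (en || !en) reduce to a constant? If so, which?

yes, True

!req || req && (en || !en)
= !req || req   [complement / identity]
= true   [complement]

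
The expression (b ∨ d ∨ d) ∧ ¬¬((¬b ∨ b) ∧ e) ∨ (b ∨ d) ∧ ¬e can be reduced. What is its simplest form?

(b ∨ d ∨ d) ∧ ¬¬((¬b ∨ b) ∧ e) ∨ (b ∨ d) ∧ ¬e
= (b ∨ d ∨ d) ∧ ¬¬e ∨ (b ∨ d) ∧ ¬e   — complement / identity
= (b ∨ d ∨ d) ∧ e ∨ (b ∨ d) ∧ ¬e   — double negation
= (b ∨ d) ∧ e ∨ (b ∨ d) ∧ ¬e   — idempotence
= b ∨ d   — distribution

b ∨ d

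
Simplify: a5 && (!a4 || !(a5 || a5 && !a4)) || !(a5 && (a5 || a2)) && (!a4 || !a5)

a5 && (!a4 || !(a5 || a5 && !a4)) || !(a5 && (a5 || a2)) && (!a4 || !a5)
= a5 && (!a4 || !a5) || !(a5 && (a5 || a2)) && (!a4 || !a5)   — absorption
= a5 && (!a4 || !a5) || !a5 && (!a4 || !a5)   — absorption
= !a4 || !a5   — distribution

!a4 || !a5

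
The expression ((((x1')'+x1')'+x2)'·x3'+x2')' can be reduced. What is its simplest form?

x2

((((x1')'+x1')'+x2)'·x3'+x2')'
= ((x1'·x1+x2)'·x3'+x2')'
= (x2'·x3'+x2')'
= (x2')'
= x2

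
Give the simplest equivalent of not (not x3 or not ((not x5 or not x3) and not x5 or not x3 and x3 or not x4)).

x3 and (not x5 or not x4)

not (not x3 or not ((not x5 or not x3) and not x5 or not x3 and x3 or not x4))
= not (not x3 or not ((not x5 or not x3) and not x5 or not x4))   (complement / identity)
= not (not x3 or not (not x5 or not x4))   (absorption)
= x3 and (not x5 or not x4)   (De Morgan)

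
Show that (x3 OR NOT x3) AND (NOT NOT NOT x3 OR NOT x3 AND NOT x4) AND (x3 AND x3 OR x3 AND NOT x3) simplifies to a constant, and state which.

FALSE

(x3 OR NOT x3) AND (NOT NOT NOT x3 OR NOT x3 AND NOT x4) AND (x3 AND x3 OR x3 AND NOT x3)
= (x3 OR NOT x3) AND (NOT NOT NOT x3 OR NOT x3 AND NOT x4) AND x3   (distribution)
= (NOT NOT NOT x3 OR NOT x3 AND NOT x4) AND x3   (complement / identity)
= (NOT x3 OR NOT x3 AND NOT x4) AND x3   (double negation)
= NOT x3 AND x3   (absorption)
= FALSE   (complement)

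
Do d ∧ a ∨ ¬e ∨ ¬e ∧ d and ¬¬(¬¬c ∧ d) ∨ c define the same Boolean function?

No

E1: d ∧ a ∨ ¬e ∨ ¬e ∧ d
    = d ∧ a ∨ ¬e
E2: ¬¬(¬¬c ∧ d) ∨ c
    = ¬¬(c ∧ d) ∨ c
    = c ∧ d ∨ c
    = c
These differ: at a=1, c=0, d=0, e=0, E1 = 1 but E2 = 0.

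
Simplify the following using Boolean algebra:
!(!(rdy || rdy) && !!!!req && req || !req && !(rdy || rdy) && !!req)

!(!(rdy || rdy) && !!!!req && req || !req && !(rdy || rdy) && !!req)
= !(!(rdy || rdy) && !!req && req || !req && !(rdy || rdy) && !!req)   [double negation]
= !(!(rdy || rdy) && !!req)   [distribution]
= rdy || rdy || !req   [De Morgan]
= rdy || !req   [idempotence]

rdy || !req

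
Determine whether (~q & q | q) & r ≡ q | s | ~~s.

No

E1: (~q & q | q) & r
    = q & r   — complement / identity
E2: q | s | ~~s
    = q | s | s   — double negation
    = q | s   — idempotence
These differ: at q=0, r=0, s=1, E1 = 0 but E2 = 1.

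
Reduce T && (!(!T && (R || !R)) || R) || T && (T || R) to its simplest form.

T

T && (!(!T && (R || !R)) || R) || T && (T || R)
= T && (!!T || R) || T && (T || R)
= T && (T || R) || T && (T || R)
= T && (T || R)
= T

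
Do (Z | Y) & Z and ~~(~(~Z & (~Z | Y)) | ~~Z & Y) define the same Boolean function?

E1: (Z | Y) & Z
    = Z   [absorption]
E2: ~~(~(~Z & (~Z | Y)) | ~~Z & Y)
    = ~~(~~Z | ~~Z & Y)   [absorption]
    = ~~~~Z   [absorption]
    = ~~Z   [double negation]
    = Z   [double negation]
Both reduce to Z, so they are equivalent.

Yes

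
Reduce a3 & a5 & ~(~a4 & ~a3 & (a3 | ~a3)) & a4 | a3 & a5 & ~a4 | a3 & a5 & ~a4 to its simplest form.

a3 & a5 & ~(~a4 & ~a3 & (a3 | ~a3)) & a4 | a3 & a5 & ~a4 | a3 & a5 & ~a4
= a3 & a5 & ~(~a4 & ~a3 & (a3 | ~a3)) & a4 | a3 & a5 & ~a4   (idempotence)
= a3 & a5 & ~(~a4 & ~a3) & a4 | a3 & a5 & ~a4   (complement / identity)
= a3 & a5 & (a4 | a3) & a4 | a3 & a5 & ~a4   (De Morgan)
= a3 & a5 & a4 | a3 & a5 & ~a4   (absorption)
= a3 & a5   (distribution)

a3 & a5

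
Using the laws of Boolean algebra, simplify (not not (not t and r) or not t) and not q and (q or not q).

not t and not q

(not not (not t and r) or not t) and not q and (q or not q)
= (not t and r or not t) and not q and (q or not q)   [double negation]
= (not t and r or not t) and not q   [complement / identity]
= not t and not q   [absorption]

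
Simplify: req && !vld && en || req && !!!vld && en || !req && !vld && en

!vld && en

req && !vld && en || req && !!!vld && en || !req && !vld && en
= req && !vld && en || req && !vld && en || !req && !vld && en   — double negation
= req && !vld && en || !req && !vld && en   — idempotence
= !vld && en   — distribution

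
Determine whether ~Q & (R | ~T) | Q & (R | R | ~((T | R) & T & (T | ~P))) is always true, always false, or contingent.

~Q & (R | ~T) | Q & (R | R | ~((T | R) & T & (T | ~P)))
= ~Q & (R | ~T) | Q & (R | R | ~(T & (T | ~P)))
= ~Q & (R | ~T) | Q & (R | ~(T & (T | ~P)))
= ~Q & (R | ~T) | Q & (R | ~T)
= R | ~T
This depends on R, T, so it is not a constant.

contingent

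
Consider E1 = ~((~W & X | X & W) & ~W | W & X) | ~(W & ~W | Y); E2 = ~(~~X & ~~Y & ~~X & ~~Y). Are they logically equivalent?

E1: ~((~W & X | X & W) & ~W | W & X) | ~(W & ~W | Y)
    = ~(X & ~W | W & X) | ~(W & ~W | Y)
    = ~(X & ~W | W & X) | ~Y
    = ~X | ~Y
E2: ~(~~X & ~~Y & ~~X & ~~Y)
    = ~(~~X & ~~Y)
    = ~X | ~Y
Both reduce to ~X | ~Y, so they are equivalent.

Yes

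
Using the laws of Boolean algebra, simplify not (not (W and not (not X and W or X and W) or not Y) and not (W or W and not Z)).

not Y or W

not (not (W and not (not X and W or X and W) or not Y) and not (W or W and not Z))
= not (not (W and not W or not Y) and not (W or W and not Z))   [distribution]
= W and not W or not Y or W or W and not Z   [De Morgan]
= W and not W or not Y or W   [absorption]
= not Y or W   [complement / identity]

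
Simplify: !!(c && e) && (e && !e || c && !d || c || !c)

!!(c && e) && (e && !e || c && !d || c || !c)
= !!(c && e) && (c && !d || c || !c)   — complement / identity
= !!(c && e) && (c || !c)   — absorption
= !!(c && e)   — complement / identity
= c && e   — double negation

c && e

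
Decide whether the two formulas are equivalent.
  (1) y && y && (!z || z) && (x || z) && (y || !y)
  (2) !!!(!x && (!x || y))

E1: y && y && (!z || z) && (x || z) && (y || !y)
    = y && y && (x || z) && (y || !y)   — complement / identity
    = y && (x || z) && (y || !y)   — idempotence
    = y && (x || z)   — complement / identity
E2: !!!(!x && (!x || y))
    = !!!!x   — absorption
    = !!x   — double negation
    = x   — double negation
These differ: at x=1, y=0, z=1, E1 = 0 but E2 = 1.

No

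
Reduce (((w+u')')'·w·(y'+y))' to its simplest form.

(((w+u')')'·w·(y'+y))'
= (((w+u')')'·w)'   (complement / identity)
= ((w+u')·w)'   (double negation)
= w'   (absorption)

w'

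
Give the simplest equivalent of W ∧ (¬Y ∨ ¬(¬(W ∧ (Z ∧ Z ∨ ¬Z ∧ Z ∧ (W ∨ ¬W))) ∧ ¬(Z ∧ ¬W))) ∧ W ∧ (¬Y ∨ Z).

W ∧ (¬Y ∨ ¬(¬(W ∧ (Z ∧ Z ∨ ¬Z ∧ Z ∧ (W ∨ ¬W))) ∧ ¬(Z ∧ ¬W))) ∧ W ∧ (¬Y ∨ Z)
= W ∧ (¬Y ∨ ¬(¬(W ∧ (Z ∧ Z ∨ ¬Z ∧ Z)) ∧ ¬(Z ∧ ¬W))) ∧ W ∧ (¬Y ∨ Z)   (complement / identity)
= W ∧ (¬Y ∨ W ∧ (Z ∧ Z ∨ ¬Z ∧ Z) ∨ Z ∧ ¬W) ∧ W ∧ (¬Y ∨ Z)   (De Morgan)
= W ∧ (¬Y ∨ W ∧ Z ∨ Z ∧ ¬W) ∧ W ∧ (¬Y ∨ Z)   (distribution)
= W ∧ (¬Y ∨ Z) ∧ W ∧ (¬Y ∨ Z)   (distribution)
= W ∧ (¬Y ∨ Z)   (idempotence)

W ∧ (¬Y ∨ Z)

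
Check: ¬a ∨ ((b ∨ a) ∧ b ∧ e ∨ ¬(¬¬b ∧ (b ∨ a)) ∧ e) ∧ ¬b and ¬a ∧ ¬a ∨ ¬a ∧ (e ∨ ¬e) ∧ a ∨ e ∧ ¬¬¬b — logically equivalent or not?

Yes

E1: ¬a ∨ ((b ∨ a) ∧ b ∧ e ∨ ¬(¬¬b ∧ (b ∨ a)) ∧ e) ∧ ¬b
    = ¬a ∨ (b ∧ e ∨ ¬(¬¬b ∧ (b ∨ a)) ∧ e) ∧ ¬b   — absorption
    = ¬a ∨ (b ∧ e ∨ ¬(b ∧ (b ∨ a)) ∧ e) ∧ ¬b   — double negation
    = ¬a ∨ (b ∧ e ∨ ¬b ∧ e) ∧ ¬b   — absorption
    = ¬a ∨ e ∧ ¬b   — distribution
E2: ¬a ∧ ¬a ∨ ¬a ∧ (e ∨ ¬e) ∧ a ∨ e ∧ ¬¬¬b
    = ¬a ∧ ¬a ∨ ¬a ∧ (e ∨ ¬e) ∧ a ∨ e ∧ ¬b   — double negation
    = ¬a ∧ ¬a ∨ ¬a ∧ a ∨ e ∧ ¬b   — complement / identity
    = ¬a ∨ e ∧ ¬b   — distribution
Both reduce to ¬a ∨ e ∧ ¬b, so they are equivalent.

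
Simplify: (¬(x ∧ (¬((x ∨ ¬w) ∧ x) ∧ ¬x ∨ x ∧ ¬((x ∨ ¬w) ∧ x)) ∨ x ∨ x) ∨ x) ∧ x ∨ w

x ∨ w

(¬(x ∧ (¬((x ∨ ¬w) ∧ x) ∧ ¬x ∨ x ∧ ¬((x ∨ ¬w) ∧ x)) ∨ x ∨ x) ∨ x) ∧ x ∨ w
= (¬(x ∧ (¬x ∨ x) ∧ ¬((x ∨ ¬w) ∧ x) ∨ x ∨ x) ∨ x) ∧ x ∨ w   — distribution
= (¬(x ∧ ¬((x ∨ ¬w) ∧ x) ∨ x ∨ x) ∨ x) ∧ x ∨ w   — complement / identity
= (¬(x ∧ ¬x ∨ x ∨ x) ∨ x) ∧ x ∨ w   — absorption
= (¬(x ∧ ¬x ∨ x) ∨ x) ∧ x ∨ w   — idempotence
= (¬x ∨ x) ∧ x ∨ w   — complement / identity
= x ∨ w   — complement / identity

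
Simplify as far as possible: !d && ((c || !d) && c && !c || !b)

!d && ((c || !d) && c && !c || !b)
= !d && (c && !c || !b)
= !d && !b

!d && !b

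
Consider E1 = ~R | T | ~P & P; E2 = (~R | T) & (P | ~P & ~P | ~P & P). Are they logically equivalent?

Yes

E1: ~R | T | ~P & P
    = ~R | T   — complement / identity
E2: (~R | T) & (P | ~P & ~P | ~P & P)
    = (~R | T) & (P | ~P)   — distribution
    = ~R | T   — complement / identity
Both reduce to ~R | T, so they are equivalent.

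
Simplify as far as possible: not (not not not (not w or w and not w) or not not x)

not (not not not (not w or w and not w) or not not x)
= not (not not not not w or not not x)
= not (not not w or not not x)
= not w and not x

not w and not x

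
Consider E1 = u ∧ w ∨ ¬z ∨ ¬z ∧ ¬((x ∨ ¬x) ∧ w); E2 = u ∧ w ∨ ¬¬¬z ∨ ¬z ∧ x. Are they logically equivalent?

Yes

E1: u ∧ w ∨ ¬z ∨ ¬z ∧ ¬((x ∨ ¬x) ∧ w)
    = u ∧ w ∨ ¬z ∨ ¬z ∧ ¬w
    = u ∧ w ∨ ¬z
E2: u ∧ w ∨ ¬¬¬z ∨ ¬z ∧ x
    = u ∧ w ∨ ¬z ∨ ¬z ∧ x
    = u ∧ w ∨ ¬z
Both reduce to u ∧ w ∨ ¬z, so they are equivalent.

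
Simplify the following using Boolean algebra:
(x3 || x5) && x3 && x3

(x3 || x5) && x3 && x3
= x3 && x3   (absorption)
= x3   (idempotence)

x3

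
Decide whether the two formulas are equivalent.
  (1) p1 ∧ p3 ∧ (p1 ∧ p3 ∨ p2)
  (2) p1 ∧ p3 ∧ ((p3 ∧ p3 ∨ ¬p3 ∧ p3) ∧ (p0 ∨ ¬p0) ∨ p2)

E1: p1 ∧ p3 ∧ (p1 ∧ p3 ∨ p2)
    = p1 ∧ p3
E2: p1 ∧ p3 ∧ ((p3 ∧ p3 ∨ ¬p3 ∧ p3) ∧ (p0 ∨ ¬p0) ∨ p2)
    = p1 ∧ p3 ∧ (p3 ∧ p3 ∨ ¬p3 ∧ p3 ∨ p2)
    = p1 ∧ p3 ∧ (p3 ∨ p2)
    = p1 ∧ p3
Both reduce to p1 ∧ p3, so they are equivalent.

Yes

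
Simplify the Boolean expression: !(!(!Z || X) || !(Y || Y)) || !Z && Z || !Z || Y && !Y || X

!(!(!Z || X) || !(Y || Y)) || !Z && Z || !Z || Y && !Y || X
= !(!(!Z || X) || !(Y || Y)) || !Z || Y && !Y || X   (complement / identity)
= (!Z || X) && (Y || Y) || !Z || Y && !Y || X   (De Morgan)
= (!Z || X) && Y || !Z || Y && !Y || X   (idempotence)
= (!Z || X) && Y || !Z || X   (complement / identity)
= !Z || X   (absorption)

!Z || X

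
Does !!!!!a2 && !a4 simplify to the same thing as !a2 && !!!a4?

E1: !!!!!a2 && !a4
    = !!!a2 && !a4   — double negation
    = !a2 && !a4   — double negation
E2: !a2 && !!!a4
    = !a2 && !a4   — double negation
Both reduce to !a2 && !a4, so they are equivalent.

Yes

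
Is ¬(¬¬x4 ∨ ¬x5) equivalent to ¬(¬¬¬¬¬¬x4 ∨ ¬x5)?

Yes

E1: ¬(¬¬x4 ∨ ¬x5)
    = ¬x4 ∧ x5   — De Morgan
E2: ¬(¬¬¬¬¬¬x4 ∨ ¬x5)
    = ¬(¬¬¬¬x4 ∨ ¬x5)   — double negation
    = ¬(¬¬x4 ∨ ¬x5)   — double negation
    = ¬x4 ∧ x5   — De Morgan
Both reduce to ¬x4 ∧ x5, so they are equivalent.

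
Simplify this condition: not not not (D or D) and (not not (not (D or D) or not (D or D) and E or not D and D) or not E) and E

not D and E

not not not (D or D) and (not not (not (D or D) or not (D or D) and E or not D and D) or not E) and E
= not not not (D or D) and (not not (not (D or D) or not (D or D) and E) or not E) and E   — complement / identity
= not not not (D or D) and (not not not (D or D) or not E) and E   — absorption
= not not not (D or D) and E   — absorption
= not not not D and E   — idempotence
= not D and E   — double negation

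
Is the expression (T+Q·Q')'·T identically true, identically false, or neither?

(T+Q·Q')'·T
= T'·T   — complement / identity
= 0   — complement

identically false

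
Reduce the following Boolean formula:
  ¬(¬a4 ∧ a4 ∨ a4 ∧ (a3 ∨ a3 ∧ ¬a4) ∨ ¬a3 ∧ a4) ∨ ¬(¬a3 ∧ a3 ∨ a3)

¬a4 ∨ ¬a3

¬(¬a4 ∧ a4 ∨ a4 ∧ (a3 ∨ a3 ∧ ¬a4) ∨ ¬a3 ∧ a4) ∨ ¬(¬a3 ∧ a3 ∨ a3)
= ¬(¬a4 ∧ a4 ∨ a4 ∧ a3 ∨ ¬a3 ∧ a4) ∨ ¬(¬a3 ∧ a3 ∨ a3)   — absorption
= ¬(¬a4 ∧ a4 ∨ a4 ∧ a3 ∨ ¬a3 ∧ a4) ∨ ¬a3   — complement / identity
= ¬(a4 ∧ a3 ∨ ¬a3 ∧ a4) ∨ ¬a3   — complement / identity
= ¬a4 ∨ ¬a3   — distribution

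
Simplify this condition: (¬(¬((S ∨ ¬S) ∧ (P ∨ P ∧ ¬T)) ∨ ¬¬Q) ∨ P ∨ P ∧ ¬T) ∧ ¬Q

P ∧ ¬Q

(¬(¬((S ∨ ¬S) ∧ (P ∨ P ∧ ¬T)) ∨ ¬¬Q) ∨ P ∨ P ∧ ¬T) ∧ ¬Q
= (¬(¬(P ∨ P ∧ ¬T) ∨ ¬¬Q) ∨ P ∨ P ∧ ¬T) ∧ ¬Q   [complement / identity]
= ((P ∨ P ∧ ¬T) ∧ ¬Q ∨ P ∨ P ∧ ¬T) ∧ ¬Q   [De Morgan]
= (P ∨ P ∧ ¬T) ∧ ¬Q   [absorption]
= P ∧ ¬Q   [absorption]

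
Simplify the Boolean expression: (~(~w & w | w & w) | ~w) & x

~w & x

(~(~w & w | w & w) | ~w) & x
= (~w | ~w) & x   — distribution
= ~w & x   — idempotence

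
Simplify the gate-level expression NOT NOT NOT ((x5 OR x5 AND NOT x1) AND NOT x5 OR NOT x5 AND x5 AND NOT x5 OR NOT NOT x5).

NOT x5

NOT NOT NOT ((x5 OR x5 AND NOT x1) AND NOT x5 OR NOT x5 AND x5 AND NOT x5 OR NOT NOT x5)
= NOT NOT NOT (x5 AND NOT x5 OR NOT x5 AND x5 AND NOT x5 OR NOT NOT x5)
= NOT NOT NOT (NOT x5 AND (x5 OR NOT x5 AND x5) OR NOT NOT x5)
= NOT NOT NOT (NOT x5 AND x5 OR NOT NOT x5)
= NOT NOT NOT NOT NOT x5
= NOT NOT NOT x5
= NOT x5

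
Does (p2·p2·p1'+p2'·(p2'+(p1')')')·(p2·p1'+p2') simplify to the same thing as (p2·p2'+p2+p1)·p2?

E1: (p2·p2·p1'+p2'·(p2'+(p1')')')·(p2·p1'+p2')
    = (p2·p2·p1'+p2'·p2·p1')·(p2·p1'+p2')
    = p2·p1'·(p2·p1'+p2')
    = p2·p1'
E2: (p2·p2'+p2+p1)·p2
    = (p2+p1)·p2
    = p2
These differ: at p1=1, p2=1, E1 = 0 but E2 = 1.

No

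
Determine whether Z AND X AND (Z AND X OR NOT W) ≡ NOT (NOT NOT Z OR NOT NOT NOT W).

No

E1: Z AND X AND (Z AND X OR NOT W)
    = Z AND X   (absorption)
E2: NOT (NOT NOT Z OR NOT NOT NOT W)
    = NOT (NOT NOT Z OR NOT W)   (double negation)
    = NOT Z AND W   (De Morgan)
These differ: at W=0, X=1, Z=1, E1 = 1 but E2 = 0.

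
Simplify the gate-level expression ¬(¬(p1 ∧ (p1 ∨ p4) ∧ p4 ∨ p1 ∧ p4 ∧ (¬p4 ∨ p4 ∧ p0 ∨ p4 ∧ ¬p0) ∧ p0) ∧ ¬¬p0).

¬(¬(p1 ∧ (p1 ∨ p4) ∧ p4 ∨ p1 ∧ p4 ∧ (¬p4 ∨ p4 ∧ p0 ∨ p4 ∧ ¬p0) ∧ p0) ∧ ¬¬p0)
= p1 ∧ (p1 ∨ p4) ∧ p4 ∨ p1 ∧ p4 ∧ (¬p4 ∨ p4 ∧ p0 ∨ p4 ∧ ¬p0) ∧ p0 ∨ ¬p0   (De Morgan)
= p1 ∧ (p1 ∨ p4) ∧ p4 ∨ p1 ∧ p4 ∧ (¬p4 ∨ p4) ∧ p0 ∨ ¬p0   (distribution)
= p1 ∧ p4 ∨ p1 ∧ p4 ∧ (¬p4 ∨ p4) ∧ p0 ∨ ¬p0   (absorption)
= p1 ∧ p4 ∨ p1 ∧ p4 ∧ p0 ∨ ¬p0   (complement / identity)
= p1 ∧ p4 ∨ ¬p0   (absorption)

p1 ∧ p4 ∨ ¬p0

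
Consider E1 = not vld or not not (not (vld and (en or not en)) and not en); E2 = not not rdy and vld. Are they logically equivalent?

No

E1: not vld or not not (not (vld and (en or not en)) and not en)
    = not vld or not (vld and (en or not en)) and not en   (double negation)
    = not vld or not vld and not en   (complement / identity)
    = not vld   (absorption)
E2: not not rdy and vld
    = rdy and vld   (double negation)
These differ: at en=1, rdy=0, vld=0, E1 = 1 but E2 = 0.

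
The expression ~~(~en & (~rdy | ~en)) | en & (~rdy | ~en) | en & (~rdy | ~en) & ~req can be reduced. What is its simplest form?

~rdy | ~en

~~(~en & (~rdy | ~en)) | en & (~rdy | ~en) | en & (~rdy | ~en) & ~req
= ~~(~en & (~rdy | ~en)) | en & (~rdy | ~en)
= ~en & (~rdy | ~en) | en & (~rdy | ~en)
= ~rdy | ~en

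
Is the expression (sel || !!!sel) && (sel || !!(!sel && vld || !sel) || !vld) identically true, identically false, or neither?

(sel || !!!sel) && (sel || !!(!sel && vld || !sel) || !vld)
= (sel || !!!sel) && (sel || !!!sel || !vld)   [absorption]
= sel || !!!sel   [absorption]
= sel || !sel   [double negation]
= true   [complement]

identically true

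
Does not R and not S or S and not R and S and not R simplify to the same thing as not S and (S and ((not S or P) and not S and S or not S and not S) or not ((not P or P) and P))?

E1: not R and not S or S and not R and S and not R
    = not R and not S or S and not R   (idempotence)
    = not R   (distribution)
E2: not S and (S and ((not S or P) and not S and S or not S and not S) or not ((not P or P) and P))
    = not S and (S and (not S and S or not S and not S) or not ((not P or P) and P))   (absorption)
    = not S and (S and not S or not ((not P or P) and P))   (distribution)
    = not S and not ((not P or P) and P)   (complement / identity)
    = not S and not P   (complement / identity)
These differ: at P=0, R=0, S=1, E1 = 1 but E2 = 0.

No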